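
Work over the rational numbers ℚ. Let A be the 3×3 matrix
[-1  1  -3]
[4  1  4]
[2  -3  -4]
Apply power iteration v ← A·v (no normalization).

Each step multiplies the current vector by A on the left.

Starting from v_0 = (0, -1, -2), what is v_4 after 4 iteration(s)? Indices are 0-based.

v_4 = (409, -593, 1653)

v_0 = (0, -1, -2).
v_1 = A·v_0 = (5, -9, 11).
v_2 = A·v_1 = (-47, 55, -7).
v_3 = A·v_2 = (123, -161, -231).
v_4 = A·v_3 = (409, -593, 1653).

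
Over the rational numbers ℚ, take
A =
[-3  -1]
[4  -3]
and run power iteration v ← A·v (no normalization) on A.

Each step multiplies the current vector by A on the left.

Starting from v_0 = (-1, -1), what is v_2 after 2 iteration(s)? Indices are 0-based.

v_0 = (-1, -1).
v_1 = A·v_0 = (4, -1).
v_2 = A·v_1 = (-11, 19).

v_2 = (-11, 19)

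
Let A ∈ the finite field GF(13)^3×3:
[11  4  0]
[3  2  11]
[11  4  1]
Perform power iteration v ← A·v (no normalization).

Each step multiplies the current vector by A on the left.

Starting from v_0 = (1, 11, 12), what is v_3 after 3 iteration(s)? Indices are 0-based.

v_3 = (6, 8, 6)

v_0 = (1, 11, 12).
v_1 = A·v_0 = (3, 1, 2).
v_2 = A·v_1 = (11, 7, 0).
v_3 = A·v_2 = (6, 8, 6).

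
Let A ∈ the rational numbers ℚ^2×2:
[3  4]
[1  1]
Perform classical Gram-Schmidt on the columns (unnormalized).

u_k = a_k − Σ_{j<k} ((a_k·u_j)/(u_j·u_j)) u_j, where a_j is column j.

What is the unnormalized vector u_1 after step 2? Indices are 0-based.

Step 1: u_0 = a_0 = (3, 1).
Step 2: u_1 = a_1 − (13/10)·u_0 = (1/10, -3/10).

u_1 = (1/10, -3/10)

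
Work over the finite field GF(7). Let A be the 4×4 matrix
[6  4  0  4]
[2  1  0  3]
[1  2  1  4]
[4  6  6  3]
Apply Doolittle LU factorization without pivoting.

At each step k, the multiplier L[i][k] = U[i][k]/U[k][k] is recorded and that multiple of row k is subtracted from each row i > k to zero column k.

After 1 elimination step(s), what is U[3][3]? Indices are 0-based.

U[3][3] = 5

Step 1: pivot at (0,0) is 6.
  row1 ← row1 − (5)·row0  ⇒  L[1][0]=5, U row1=(0, 2, 0, 4)
  row2 ← row2 − (6)·row0  ⇒  L[2][0]=6, U row2=(0, 6, 1, 1)
  row3 ← row3 − (3)·row0  ⇒  L[3][0]=3, U row3=(0, 1, 6, 5)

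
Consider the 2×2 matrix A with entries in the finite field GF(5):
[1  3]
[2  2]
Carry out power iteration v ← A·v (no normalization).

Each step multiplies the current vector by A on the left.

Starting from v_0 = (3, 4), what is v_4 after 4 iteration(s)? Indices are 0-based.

v_4 = (1, 2)

v_0 = (3, 4).
v_1 = A·v_0 = (0, 4).
v_2 = A·v_1 = (2, 3).
v_3 = A·v_2 = (1, 0).
v_4 = A·v_3 = (1, 2).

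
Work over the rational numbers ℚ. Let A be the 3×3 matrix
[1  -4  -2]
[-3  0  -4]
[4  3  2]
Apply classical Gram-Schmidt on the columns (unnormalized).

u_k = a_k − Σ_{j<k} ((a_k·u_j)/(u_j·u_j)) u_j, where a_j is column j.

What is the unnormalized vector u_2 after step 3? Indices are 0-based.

u_2 = (-315/293, -665/293, -420/293)

Step 1: u_0 = a_0 = (1, -3, 4).
Step 2: u_1 = a_1 − (4/13)·u_0 = (-56/13, 12/13, 23/13).
Step 3: u_2 = a_2 − (9/13)·u_0 − (110/293)·u_1 = (-315/293, -665/293, -420/293).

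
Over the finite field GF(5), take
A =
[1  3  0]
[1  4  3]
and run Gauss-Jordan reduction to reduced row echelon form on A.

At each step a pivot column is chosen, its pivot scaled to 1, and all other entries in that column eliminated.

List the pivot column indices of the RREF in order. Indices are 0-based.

pivot columns: 0, 1

step 1: normalize row 0 (÷1) = (1, 3, 0)
  row 1: subtract 1×row0 = (0, 1, 3)
step 2: normalize row 1 (÷1) = (0, 1, 3)
  row 0: subtract 3×row1 = (1, 0, 1)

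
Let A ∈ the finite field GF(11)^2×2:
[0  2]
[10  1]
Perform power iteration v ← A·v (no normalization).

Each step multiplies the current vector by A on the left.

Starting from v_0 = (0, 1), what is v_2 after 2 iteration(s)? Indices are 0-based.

v_2 = (2, 10)

v_0 = (0, 1).
v_1 = A·v_0 = (2, 1).
v_2 = A·v_1 = (2, 10).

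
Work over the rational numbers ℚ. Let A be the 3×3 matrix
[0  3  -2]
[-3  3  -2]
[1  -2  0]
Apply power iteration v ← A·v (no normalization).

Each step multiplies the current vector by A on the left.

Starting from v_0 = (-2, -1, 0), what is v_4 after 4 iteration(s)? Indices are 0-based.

v_4 = (189, -27, -18)

v_0 = (-2, -1, 0).
v_1 = A·v_0 = (-3, 3, 0).
v_2 = A·v_1 = (9, 18, -9).
v_3 = A·v_2 = (72, 45, -27).
v_4 = A·v_3 = (189, -27, -18).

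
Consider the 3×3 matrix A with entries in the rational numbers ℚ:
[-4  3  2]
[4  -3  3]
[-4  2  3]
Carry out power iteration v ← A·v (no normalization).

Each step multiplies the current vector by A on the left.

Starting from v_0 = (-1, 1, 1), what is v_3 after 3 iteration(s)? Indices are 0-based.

v_3 = (311, -396, 219)

v_0 = (-1, 1, 1).
v_1 = A·v_0 = (9, -4, 9).
v_2 = A·v_1 = (-30, 75, -17).
v_3 = A·v_2 = (311, -396, 219).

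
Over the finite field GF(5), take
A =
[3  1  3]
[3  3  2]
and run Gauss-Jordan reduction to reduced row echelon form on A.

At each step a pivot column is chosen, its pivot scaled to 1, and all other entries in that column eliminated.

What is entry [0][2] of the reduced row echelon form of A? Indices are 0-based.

M[0][2] = 2

pivot(0,0)=3: scale R0 → (1, 2, 1)
  clear (1,0): R1 −= (3)R0 → (0, 2, 4)
pivot(1,1)=2: scale R1 → (0, 1, 2)
  clear (0,1): R0 −= (2)R1 → (1, 0, 2)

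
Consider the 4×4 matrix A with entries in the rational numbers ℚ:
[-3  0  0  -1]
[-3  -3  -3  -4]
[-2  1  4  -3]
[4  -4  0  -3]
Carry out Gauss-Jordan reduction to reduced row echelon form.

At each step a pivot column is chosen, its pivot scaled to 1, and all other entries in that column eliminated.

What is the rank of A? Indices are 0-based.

step 1: normalize row 0 (÷-3) = (1, 0, 0, 1/3)
  row 1: subtract -3×row0 = (0, -3, -3, -3)
  row 2: subtract -2×row0 = (0, 1, 4, -7/3)
  row 3: subtract 4×row0 = (0, -4, 0, -13/3)
step 2: normalize row 1 (÷-3) = (0, 1, 1, 1)
  row 2: subtract 1×row1 = (0, 0, 3, -10/3)
  row 3: subtract -4×row1 = (0, 0, 4, -1/3)
step 3: normalize row 2 (÷3) = (0, 0, 1, -10/9)
  row 1: subtract 1×row2 = (0, 1, 0, 19/9)
  row 3: subtract 4×row2 = (0, 0, 0, 37/9)
step 4: normalize row 3 (÷37/9) = (0, 0, 0, 1)
  row 0: subtract 1/3×row3 = (1, 0, 0, 0)
  row 1: subtract 19/9×row3 = (0, 1, 0, 0)
  row 2: subtract -10/9×row3 = (0, 0, 1, 0)

rank = 4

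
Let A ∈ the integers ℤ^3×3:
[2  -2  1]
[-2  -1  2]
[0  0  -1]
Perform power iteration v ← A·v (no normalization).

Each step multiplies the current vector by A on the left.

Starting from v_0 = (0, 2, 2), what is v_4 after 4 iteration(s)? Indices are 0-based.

v_4 = (-82, -2, 2)

v_0 = (0, 2, 2).
v_1 = A·v_0 = (-2, 2, -2).
v_2 = A·v_1 = (-10, -2, 2).
v_3 = A·v_2 = (-14, 26, -2).
v_4 = A·v_3 = (-82, -2, 2).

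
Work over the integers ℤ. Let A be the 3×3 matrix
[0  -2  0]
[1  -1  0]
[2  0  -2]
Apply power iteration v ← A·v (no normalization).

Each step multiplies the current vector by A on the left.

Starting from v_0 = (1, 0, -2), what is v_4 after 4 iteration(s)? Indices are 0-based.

v_4 = (2, 3, -36)

v_0 = (1, 0, -2).
v_1 = A·v_0 = (0, 1, 6).
v_2 = A·v_1 = (-2, -1, -12).
v_3 = A·v_2 = (2, -1, 20).
v_4 = A·v_3 = (2, 3, -36).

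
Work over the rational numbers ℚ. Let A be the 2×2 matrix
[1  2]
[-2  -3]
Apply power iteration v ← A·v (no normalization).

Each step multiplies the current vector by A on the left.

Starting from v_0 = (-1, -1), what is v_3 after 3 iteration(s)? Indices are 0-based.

v_3 = (-11, 13)

v_0 = (-1, -1).
v_1 = A·v_0 = (-3, 5).
v_2 = A·v_1 = (7, -9).
v_3 = A·v_2 = (-11, 13).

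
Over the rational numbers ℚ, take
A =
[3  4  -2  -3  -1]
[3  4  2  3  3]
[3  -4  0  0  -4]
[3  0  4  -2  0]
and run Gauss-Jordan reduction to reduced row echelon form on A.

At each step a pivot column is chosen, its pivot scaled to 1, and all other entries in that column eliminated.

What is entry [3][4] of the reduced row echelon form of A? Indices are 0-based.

step 1: normalize row 0 (÷3) = (1, 4/3, -2/3, -1, -1/3)
  row 1: subtract 3×row0 = (0, 0, 4, 6, 4)
  row 2: subtract 3×row0 = (0, -8, 2, 3, -3)
  row 3: subtract 3×row0 = (0, -4, 6, 1, 1)
step 2: exchange rows 1,2
step 2: normalize row 1 (÷-8) = (0, 1, -1/4, -3/8, 3/8)
  row 0: subtract 4/3×row1 = (1, 0, -1/3, -1/2, -5/6)
  row 3: subtract -4×row1 = (0, 0, 5, -1/2, 5/2)
step 3: normalize row 2 (÷4) = (0, 0, 1, 3/2, 1)
  row 0: subtract -1/3×row2 = (1, 0, 0, 0, -1/2)
  row 1: subtract -1/4×row2 = (0, 1, 0, 0, 5/8)
  row 3: subtract 5×row2 = (0, 0, 0, -8, -5/2)
step 4: normalize row 3 (÷-8) = (0, 0, 0, 1, 5/16)
  row 2: subtract 3/2×row3 = (0, 0, 1, 0, 17/32)

M[3][4] = 5/16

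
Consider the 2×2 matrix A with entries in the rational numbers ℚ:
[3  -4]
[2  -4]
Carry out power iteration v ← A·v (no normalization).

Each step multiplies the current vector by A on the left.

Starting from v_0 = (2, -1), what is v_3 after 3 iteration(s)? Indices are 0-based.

v_3 = (42, 44)

v_0 = (2, -1).
v_1 = A·v_0 = (10, 8).
v_2 = A·v_1 = (-2, -12).
v_3 = A·v_2 = (42, 44).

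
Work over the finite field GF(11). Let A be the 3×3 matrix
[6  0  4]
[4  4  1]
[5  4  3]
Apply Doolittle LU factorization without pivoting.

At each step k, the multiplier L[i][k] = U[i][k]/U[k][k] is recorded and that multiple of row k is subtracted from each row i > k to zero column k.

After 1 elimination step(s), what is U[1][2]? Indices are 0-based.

[col 0] pivot 6
  R1 -= 8*R0 → (0, 4, 2)  (L[1][0] := 8)
  R2 -= 10*R0 → (0, 4, 7)  (L[2][0] := 10)

U[1][2] = 2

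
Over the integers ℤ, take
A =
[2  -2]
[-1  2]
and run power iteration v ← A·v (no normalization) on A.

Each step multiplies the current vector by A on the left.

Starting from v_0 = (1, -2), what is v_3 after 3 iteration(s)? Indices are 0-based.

v_3 = (76, -54)

v_0 = (1, -2).
v_1 = A·v_0 = (6, -5).
v_2 = A·v_1 = (22, -16).
v_3 = A·v_2 = (76, -54).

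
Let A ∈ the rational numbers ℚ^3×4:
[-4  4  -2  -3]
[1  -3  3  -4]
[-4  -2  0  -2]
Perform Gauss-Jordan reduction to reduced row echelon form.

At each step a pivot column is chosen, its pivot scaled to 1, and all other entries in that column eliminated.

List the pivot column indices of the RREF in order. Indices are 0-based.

[1] R0 /= -4  ⇒  (1, -1, 1/2, 3/4)
     R1 -= 1·R0  ⇒  (0, -2, 5/2, -19/4)
     R2 -= -4·R0  ⇒  (0, -6, 2, 1)
[2] R1 /= -2  ⇒  (0, 1, -5/4, 19/8)
     R0 -= -1·R1  ⇒  (1, 0, -3/4, 25/8)
     R2 -= -6·R1  ⇒  (0, 0, -11/2, 61/4)
[3] R2 /= -11/2  ⇒  (0, 0, 1, -61/22)
     R0 -= -3/4·R2  ⇒  (1, 0, 0, 23/22)
     R1 -= -5/4·R2  ⇒  (0, 1, 0, -12/11)

pivot columns: 0, 1, 2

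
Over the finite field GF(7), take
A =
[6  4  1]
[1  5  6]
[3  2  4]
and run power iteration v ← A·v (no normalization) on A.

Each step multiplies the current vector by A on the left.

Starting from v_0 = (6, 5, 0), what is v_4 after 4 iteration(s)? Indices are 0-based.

v_0 = (6, 5, 0).
v_1 = A·v_0 = (0, 3, 0).
v_2 = A·v_1 = (5, 1, 6).
v_3 = A·v_2 = (5, 4, 6).
v_4 = A·v_3 = (3, 5, 5).

v_4 = (3, 5, 5)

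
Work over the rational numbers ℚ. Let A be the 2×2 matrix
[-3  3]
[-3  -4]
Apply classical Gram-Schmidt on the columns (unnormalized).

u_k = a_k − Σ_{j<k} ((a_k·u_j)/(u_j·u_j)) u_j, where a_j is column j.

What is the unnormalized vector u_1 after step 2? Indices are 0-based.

u_1 = (7/2, -7/2)

Step 1: u_0 = a_0 = (-3, -3).
Step 2: u_1 = a_1 − (1/6)·u_0 = (7/2, -7/2).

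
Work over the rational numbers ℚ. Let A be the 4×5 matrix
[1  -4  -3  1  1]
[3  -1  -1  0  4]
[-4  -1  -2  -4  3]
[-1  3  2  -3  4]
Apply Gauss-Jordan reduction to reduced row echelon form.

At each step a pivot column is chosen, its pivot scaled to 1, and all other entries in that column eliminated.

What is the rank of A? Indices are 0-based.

rank = 4

[1] R0 /= 1  ⇒  (1, -4, -3, 1, 1)
     R1 -= 3·R0  ⇒  (0, 11, 8, -3, 1)
     R2 -= -4·R0  ⇒  (0, -17, -14, 0, 7)
     R3 -= -1·R0  ⇒  (0, -1, -1, -2, 5)
[2] R1 /= 11  ⇒  (0, 1, 8/11, -3/11, 1/11)
     R0 -= -4·R1  ⇒  (1, 0, -1/11, -1/11, 15/11)
     R2 -= -17·R1  ⇒  (0, 0, -18/11, -51/11, 94/11)
     R3 -= -1·R1  ⇒  (0, 0, -3/11, -25/11, 56/11)
[3] R2 /= -18/11  ⇒  (0, 0, 1, 17/6, -47/9)
     R0 -= -1/11·R2  ⇒  (1, 0, 0, 1/6, 8/9)
     R1 -= 8/11·R2  ⇒  (0, 1, 0, -7/3, 35/9)
     R3 -= -3/11·R2  ⇒  (0, 0, 0, -3/2, 11/3)
[4] R3 /= -3/2  ⇒  (0, 0, 0, 1, -22/9)
     R0 -= 1/6·R3  ⇒  (1, 0, 0, 0, 35/27)
     R1 -= -7/3·R3  ⇒  (0, 1, 0, 0, -49/27)
     R2 -= 17/6·R3  ⇒  (0, 0, 1, 0, 46/27)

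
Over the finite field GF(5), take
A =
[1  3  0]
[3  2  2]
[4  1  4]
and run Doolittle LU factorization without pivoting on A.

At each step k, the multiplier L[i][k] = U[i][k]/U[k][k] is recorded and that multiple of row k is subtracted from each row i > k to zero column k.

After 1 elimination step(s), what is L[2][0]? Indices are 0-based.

L[2][0] = 4

[col 0] pivot 1
  R1 -= 3*R0 → (0, 3, 2)  (L[1][0] := 3)
  R2 -= 4*R0 → (0, 4, 4)  (L[2][0] := 4)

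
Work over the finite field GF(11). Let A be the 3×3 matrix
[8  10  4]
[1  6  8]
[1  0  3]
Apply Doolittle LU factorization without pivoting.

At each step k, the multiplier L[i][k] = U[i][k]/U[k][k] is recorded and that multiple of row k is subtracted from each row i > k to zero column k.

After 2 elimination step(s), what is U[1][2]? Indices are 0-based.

Step 1: pivot at (0,0) is 8.
  row1 ← row1 − (7)·row0  ⇒  L[1][0]=7, U row1=(0, 2, 2)
  row2 ← row2 − (7)·row0  ⇒  L[2][0]=7, U row2=(0, 7, 8)
Step 2: pivot at (1,1) is 2.
  row2 ← row2 − (9)·row1  ⇒  L[2][1]=9, U row2=(0, 0, 1)

U[1][2] = 2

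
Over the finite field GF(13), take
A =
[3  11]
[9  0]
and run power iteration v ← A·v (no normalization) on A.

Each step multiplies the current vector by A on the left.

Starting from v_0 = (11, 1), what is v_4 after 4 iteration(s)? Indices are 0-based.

v_4 = (12, 8)

v_0 = (11, 1).
v_1 = A·v_0 = (5, 8).
v_2 = A·v_1 = (12, 6).
v_3 = A·v_2 = (11, 4).
v_4 = A·v_3 = (12, 8).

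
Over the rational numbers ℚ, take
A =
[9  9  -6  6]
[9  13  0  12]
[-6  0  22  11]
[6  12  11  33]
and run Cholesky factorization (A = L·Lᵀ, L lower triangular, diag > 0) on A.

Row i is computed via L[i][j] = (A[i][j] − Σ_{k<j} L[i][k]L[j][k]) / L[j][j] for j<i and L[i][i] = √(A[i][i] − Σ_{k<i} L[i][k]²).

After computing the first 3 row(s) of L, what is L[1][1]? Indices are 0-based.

Step 1: L[0][0] = √(9) = 3.
  L[1][0] = (9) / L[0][0] = 3.
Step 2: L[1][1] = √(4) = 2.
  L[2][0] = (-6) / L[0][0] = -2.
  L[2][1] = (6) / L[1][1] = 3.
Step 3: L[2][2] = √(9) = 3.

L[1][1] = 2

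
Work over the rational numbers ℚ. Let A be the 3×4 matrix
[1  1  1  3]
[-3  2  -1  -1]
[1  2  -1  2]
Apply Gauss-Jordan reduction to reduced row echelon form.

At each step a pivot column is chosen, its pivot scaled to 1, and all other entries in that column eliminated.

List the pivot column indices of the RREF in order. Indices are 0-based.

pivot columns: 0, 1, 2

step 1: normalize row 0 (÷1) = (1, 1, 1, 3)
  row 1: subtract -3×row0 = (0, 5, 2, 8)
  row 2: subtract 1×row0 = (0, 1, -2, -1)
step 2: normalize row 1 (÷5) = (0, 1, 2/5, 8/5)
  row 0: subtract 1×row1 = (1, 0, 3/5, 7/5)
  row 2: subtract 1×row1 = (0, 0, -12/5, -13/5)
step 3: normalize row 2 (÷-12/5) = (0, 0, 1, 13/12)
  row 0: subtract 3/5×row2 = (1, 0, 0, 3/4)
  row 1: subtract 2/5×row2 = (0, 1, 0, 7/6)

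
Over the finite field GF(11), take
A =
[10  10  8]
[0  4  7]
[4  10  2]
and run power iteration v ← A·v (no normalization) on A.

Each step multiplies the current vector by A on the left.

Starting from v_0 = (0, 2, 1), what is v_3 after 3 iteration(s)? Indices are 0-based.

v_3 = (0, 6, 6)

v_0 = (0, 2, 1).
v_1 = A·v_0 = (6, 4, 0).
v_2 = A·v_1 = (1, 5, 9).
v_3 = A·v_2 = (0, 6, 6).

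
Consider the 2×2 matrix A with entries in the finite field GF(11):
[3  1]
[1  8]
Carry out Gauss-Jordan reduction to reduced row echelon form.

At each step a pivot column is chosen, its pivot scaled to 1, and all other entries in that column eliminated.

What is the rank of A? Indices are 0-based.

step 1: normalize row 0 (÷3) = (1, 4)
  row 1: subtract 1×row0 = (0, 4)
step 2: normalize row 1 (÷4) = (0, 1)
  row 0: subtract 4×row1 = (1, 0)

rank = 2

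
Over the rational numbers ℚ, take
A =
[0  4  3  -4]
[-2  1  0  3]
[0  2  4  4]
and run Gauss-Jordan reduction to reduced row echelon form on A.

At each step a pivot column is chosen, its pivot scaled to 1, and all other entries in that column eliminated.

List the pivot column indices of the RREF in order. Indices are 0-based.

pivot columns: 0, 1, 2

[1] R0 <-> R1
[1] R0 /= -2  ⇒  (1, -1/2, 0, -3/2)
[2] R1 /= 4  ⇒  (0, 1, 3/4, -1)
     R0 -= -1/2·R1  ⇒  (1, 0, 3/8, -2)
     R2 -= 2·R1  ⇒  (0, 0, 5/2, 6)
[3] R2 /= 5/2  ⇒  (0, 0, 1, 12/5)
     R0 -= 3/8·R2  ⇒  (1, 0, 0, -29/10)
     R1 -= 3/4·R2  ⇒  (0, 1, 0, -14/5)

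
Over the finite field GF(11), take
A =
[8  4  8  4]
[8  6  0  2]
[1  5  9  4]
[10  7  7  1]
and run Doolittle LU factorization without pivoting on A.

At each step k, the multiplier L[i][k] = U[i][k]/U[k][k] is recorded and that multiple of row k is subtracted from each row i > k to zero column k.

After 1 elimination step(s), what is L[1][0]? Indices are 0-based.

L[1][0] = 1

k=0: U[0][0]=8
  eliminate (1,0): mult=1, new row 1: (0, 2, 3, 9); set L[1][0]=1
  eliminate (2,0): mult=7, new row 2: (0, 10, 8, 9); set L[2][0]=7
  eliminate (3,0): mult=4, new row 3: (0, 2, 8, 7); set L[3][0]=4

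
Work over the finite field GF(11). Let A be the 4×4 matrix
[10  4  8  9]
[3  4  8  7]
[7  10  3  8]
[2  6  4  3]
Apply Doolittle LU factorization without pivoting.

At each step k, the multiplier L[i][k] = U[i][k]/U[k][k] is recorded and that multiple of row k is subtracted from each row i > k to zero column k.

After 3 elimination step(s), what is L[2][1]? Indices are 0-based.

k=0: U[0][0]=10
  eliminate (1,0): mult=8, new row 1: (0, 5, 10, 1); set L[1][0]=8
  eliminate (2,0): mult=4, new row 2: (0, 5, 4, 5); set L[2][0]=4
  eliminate (3,0): mult=9, new row 3: (0, 3, 9, 10); set L[3][0]=9
k=1: U[1][1]=5
  eliminate (2,1): mult=1, new row 2: (0, 0, 5, 4); set L[2][1]=1
  eliminate (3,1): mult=5, new row 3: (0, 0, 3, 5); set L[3][1]=5
k=2: U[2][2]=5
  eliminate (3,2): mult=5, new row 3: (0, 0, 0, 7); set L[3][2]=5

L[2][1] = 1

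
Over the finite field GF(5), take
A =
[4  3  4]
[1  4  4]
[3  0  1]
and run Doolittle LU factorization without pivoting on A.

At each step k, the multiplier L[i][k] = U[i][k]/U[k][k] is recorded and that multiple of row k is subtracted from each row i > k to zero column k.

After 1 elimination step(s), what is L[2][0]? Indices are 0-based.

L[2][0] = 2

Step 1: pivot at (0,0) is 4.
  row1 ← row1 − (4)·row0  ⇒  L[1][0]=4, U row1=(0, 2, 3)
  row2 ← row2 − (2)·row0  ⇒  L[2][0]=2, U row2=(0, 4, 3)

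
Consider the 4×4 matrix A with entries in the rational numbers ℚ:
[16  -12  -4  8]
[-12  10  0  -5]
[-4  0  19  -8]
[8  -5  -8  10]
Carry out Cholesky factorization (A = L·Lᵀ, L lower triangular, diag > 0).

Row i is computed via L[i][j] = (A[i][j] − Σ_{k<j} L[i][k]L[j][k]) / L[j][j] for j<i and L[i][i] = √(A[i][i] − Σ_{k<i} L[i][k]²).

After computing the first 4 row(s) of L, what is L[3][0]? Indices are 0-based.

Step 1: L[0][0] = √(16) = 4.
  L[1][0] = (-12) / L[0][0] = -3.
Step 2: L[1][1] = √(1) = 1.
  L[2][0] = (-4) / L[0][0] = -1.
  L[2][1] = (-3) / L[1][1] = -3.
Step 3: L[2][2] = √(9) = 3.
  L[3][0] = (8) / L[0][0] = 2.
  L[3][1] = (1) / L[1][1] = 1.
  L[3][2] = (-3) / L[2][2] = -1.
Step 4: L[3][3] = √(4) = 2.

L[3][0] = 2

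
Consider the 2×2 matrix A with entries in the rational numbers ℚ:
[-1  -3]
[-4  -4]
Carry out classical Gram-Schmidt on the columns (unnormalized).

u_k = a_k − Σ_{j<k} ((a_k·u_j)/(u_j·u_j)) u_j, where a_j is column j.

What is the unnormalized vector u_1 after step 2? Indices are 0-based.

Step 1: u_0 = a_0 = (-1, -4).
Step 2: u_1 = a_1 − (19/17)·u_0 = (-32/17, 8/17).

u_1 = (-32/17, 8/17)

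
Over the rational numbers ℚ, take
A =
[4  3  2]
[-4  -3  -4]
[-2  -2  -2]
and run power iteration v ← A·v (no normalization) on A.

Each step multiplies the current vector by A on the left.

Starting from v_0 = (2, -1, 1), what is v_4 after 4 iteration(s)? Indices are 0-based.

v_0 = (2, -1, 1).
v_1 = A·v_0 = (7, -9, -4).
v_2 = A·v_1 = (-7, 15, 12).
v_3 = A·v_2 = (41, -65, -40).
v_4 = A·v_3 = (-111, 191, 128).

v_4 = (-111, 191, 128)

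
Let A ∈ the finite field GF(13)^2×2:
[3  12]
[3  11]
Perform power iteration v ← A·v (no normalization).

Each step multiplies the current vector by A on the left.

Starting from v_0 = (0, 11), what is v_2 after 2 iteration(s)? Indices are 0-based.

v_2 = (2, 11)

v_0 = (0, 11).
v_1 = A·v_0 = (2, 4).
v_2 = A·v_1 = (2, 11).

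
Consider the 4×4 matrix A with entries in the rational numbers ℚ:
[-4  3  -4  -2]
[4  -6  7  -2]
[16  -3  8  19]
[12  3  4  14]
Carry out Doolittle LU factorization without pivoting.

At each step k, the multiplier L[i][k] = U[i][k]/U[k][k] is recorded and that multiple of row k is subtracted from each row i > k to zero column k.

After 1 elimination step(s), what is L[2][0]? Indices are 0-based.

L[2][0] = -4

[col 0] pivot -4
  R1 -= -1*R0 → (0, -3, 3, -4)  (L[1][0] := -1)
  R2 -= -4*R0 → (0, 9, -8, 11)  (L[2][0] := -4)
  R3 -= -3*R0 → (0, 12, -8, 8)  (L[3][0] := -3)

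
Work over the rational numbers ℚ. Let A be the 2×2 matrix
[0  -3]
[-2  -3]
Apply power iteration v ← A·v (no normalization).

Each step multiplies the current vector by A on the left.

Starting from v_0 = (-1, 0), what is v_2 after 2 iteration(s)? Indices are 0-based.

v_0 = (-1, 0).
v_1 = A·v_0 = (0, 2).
v_2 = A·v_1 = (-6, -6).

v_2 = (-6, -6)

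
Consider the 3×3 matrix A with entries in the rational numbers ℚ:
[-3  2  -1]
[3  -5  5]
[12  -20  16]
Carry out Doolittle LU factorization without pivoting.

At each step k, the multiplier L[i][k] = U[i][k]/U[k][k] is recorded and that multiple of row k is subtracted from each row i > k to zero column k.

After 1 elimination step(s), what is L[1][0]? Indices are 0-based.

k=0: U[0][0]=-3
  eliminate (1,0): mult=-1, new row 1: (0, -3, 4); set L[1][0]=-1
  eliminate (2,0): mult=-4, new row 2: (0, -12, 12); set L[2][0]=-4

L[1][0] = -1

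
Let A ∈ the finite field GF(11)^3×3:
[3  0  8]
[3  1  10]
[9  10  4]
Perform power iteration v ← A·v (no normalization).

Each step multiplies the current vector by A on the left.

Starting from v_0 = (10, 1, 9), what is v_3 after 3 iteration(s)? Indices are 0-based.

v_0 = (10, 1, 9).
v_1 = A·v_0 = (3, 0, 4).
v_2 = A·v_1 = (8, 5, 10).
v_3 = A·v_2 = (5, 8, 8).

v_3 = (5, 8, 8)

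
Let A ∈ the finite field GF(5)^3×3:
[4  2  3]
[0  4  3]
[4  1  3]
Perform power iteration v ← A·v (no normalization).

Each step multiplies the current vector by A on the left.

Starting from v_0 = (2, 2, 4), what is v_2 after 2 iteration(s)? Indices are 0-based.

v_0 = (2, 2, 4).
v_1 = A·v_0 = (4, 0, 2).
v_2 = A·v_1 = (2, 1, 2).

v_2 = (2, 1, 2)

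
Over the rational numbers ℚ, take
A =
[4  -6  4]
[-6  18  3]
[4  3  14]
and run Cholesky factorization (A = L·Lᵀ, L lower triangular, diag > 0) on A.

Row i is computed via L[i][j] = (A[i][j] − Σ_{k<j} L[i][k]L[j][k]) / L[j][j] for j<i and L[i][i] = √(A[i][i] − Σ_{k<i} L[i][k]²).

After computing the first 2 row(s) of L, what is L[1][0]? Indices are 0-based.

Step 1: L[0][0] = √(4) = 2.
  L[1][0] = (-6) / L[0][0] = -3.
Step 2: L[1][1] = √(9) = 3.

L[1][0] = -3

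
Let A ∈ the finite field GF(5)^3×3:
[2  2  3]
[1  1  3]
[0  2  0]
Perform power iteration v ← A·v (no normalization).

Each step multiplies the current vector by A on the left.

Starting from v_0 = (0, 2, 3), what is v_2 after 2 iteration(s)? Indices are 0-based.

v_2 = (0, 1, 2)

v_0 = (0, 2, 3).
v_1 = A·v_0 = (3, 1, 4).
v_2 = A·v_1 = (0, 1, 2).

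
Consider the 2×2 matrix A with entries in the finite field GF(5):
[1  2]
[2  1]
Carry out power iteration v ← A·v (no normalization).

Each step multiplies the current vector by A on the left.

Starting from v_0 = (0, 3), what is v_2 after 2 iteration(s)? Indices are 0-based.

v_0 = (0, 3).
v_1 = A·v_0 = (1, 3).
v_2 = A·v_1 = (2, 0).

v_2 = (2, 0)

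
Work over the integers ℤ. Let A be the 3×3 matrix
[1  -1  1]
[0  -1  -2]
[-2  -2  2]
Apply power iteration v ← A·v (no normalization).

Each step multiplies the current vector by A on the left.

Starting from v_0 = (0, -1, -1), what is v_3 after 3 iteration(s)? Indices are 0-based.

v_0 = (0, -1, -1).
v_1 = A·v_0 = (0, 3, 0).
v_2 = A·v_1 = (-3, -3, -6).
v_3 = A·v_2 = (-6, 15, 0).

v_3 = (-6, 15, 0)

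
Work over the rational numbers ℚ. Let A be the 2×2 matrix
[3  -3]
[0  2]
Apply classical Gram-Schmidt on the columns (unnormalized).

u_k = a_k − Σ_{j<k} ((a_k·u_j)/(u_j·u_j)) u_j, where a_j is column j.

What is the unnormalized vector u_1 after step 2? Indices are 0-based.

u_1 = (0, 2)

Step 1: u_0 = a_0 = (3, 0).
Step 2: u_1 = a_1 − (-1)·u_0 = (0, 2).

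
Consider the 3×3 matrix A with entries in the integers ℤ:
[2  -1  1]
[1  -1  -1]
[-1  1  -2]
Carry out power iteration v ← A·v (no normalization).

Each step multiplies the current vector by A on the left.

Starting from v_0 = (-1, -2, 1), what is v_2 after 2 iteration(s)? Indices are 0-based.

v_0 = (-1, -2, 1).
v_1 = A·v_0 = (1, 0, -3).
v_2 = A·v_1 = (-1, 4, 5).

v_2 = (-1, 4, 5)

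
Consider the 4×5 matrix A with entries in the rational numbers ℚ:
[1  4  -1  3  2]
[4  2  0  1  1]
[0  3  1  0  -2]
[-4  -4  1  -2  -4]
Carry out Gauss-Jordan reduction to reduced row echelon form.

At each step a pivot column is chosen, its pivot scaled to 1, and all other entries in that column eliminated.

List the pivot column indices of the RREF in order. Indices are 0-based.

pivot(0,0)=1: scale R0 → (1, 4, -1, 3, 2)
  clear (1,0): R1 −= (4)R0 → (0, -14, 4, -11, -7)
  clear (3,0): R3 −= (-4)R0 → (0, 12, -3, 10, 4)
pivot(1,1)=-14: scale R1 → (0, 1, -2/7, 11/14, 1/2)
  clear (0,1): R0 −= (4)R1 → (1, 0, 1/7, -1/7, 0)
  clear (2,1): R2 −= (3)R1 → (0, 0, 13/7, -33/14, -7/2)
  clear (3,1): R3 −= (12)R1 → (0, 0, 3/7, 4/7, -2)
pivot(2,2)=13/7: scale R2 → (0, 0, 1, -33/26, -49/26)
  clear (0,2): R0 −= (1/7)R2 → (1, 0, 0, 1/26, 7/26)
  clear (1,2): R1 −= (-2/7)R2 → (0, 1, 0, 11/26, -1/26)
  clear (3,2): R3 −= (3/7)R2 → (0, 0, 0, 29/26, -31/26)
pivot(3,3)=29/26: scale R3 → (0, 0, 0, 1, -31/29)
  clear (0,3): R0 −= (1/26)R3 → (1, 0, 0, 0, 9/29)
  clear (1,3): R1 −= (11/26)R3 → (0, 1, 0, 0, 12/29)
  clear (2,3): R2 −= (-33/26)R3 → (0, 0, 1, 0, -94/29)

pivot columns: 0, 1, 2, 3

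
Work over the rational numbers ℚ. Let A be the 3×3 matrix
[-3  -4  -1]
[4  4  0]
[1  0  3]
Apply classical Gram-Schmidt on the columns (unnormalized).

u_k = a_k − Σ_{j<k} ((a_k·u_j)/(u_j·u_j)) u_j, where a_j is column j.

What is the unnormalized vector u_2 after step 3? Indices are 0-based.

u_2 = (-4/3, -4/3, 4/3)

Step 1: u_0 = a_0 = (-3, 4, 1).
Step 2: u_1 = a_1 − (14/13)·u_0 = (-10/13, -4/13, -14/13).
Step 3: u_2 = a_2 − (3/13)·u_0 − (-4/3)·u_1 = (-4/3, -4/3, 4/3).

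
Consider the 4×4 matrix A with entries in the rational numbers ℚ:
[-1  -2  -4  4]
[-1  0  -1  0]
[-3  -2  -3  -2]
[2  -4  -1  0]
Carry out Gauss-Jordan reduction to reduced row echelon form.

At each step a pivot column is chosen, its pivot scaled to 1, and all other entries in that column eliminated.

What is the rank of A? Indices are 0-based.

rank = 4

[1] R0 /= -1  ⇒  (1, 2, 4, -4)
     R1 -= -1·R0  ⇒  (0, 2, 3, -4)
     R2 -= -3·R0  ⇒  (0, 4, 9, -14)
     R3 -= 2·R0  ⇒  (0, -8, -9, 8)
[2] R1 /= 2  ⇒  (0, 1, 3/2, -2)
     R0 -= 2·R1  ⇒  (1, 0, 1, 0)
     R2 -= 4·R1  ⇒  (0, 0, 3, -6)
     R3 -= -8·R1  ⇒  (0, 0, 3, -8)
[3] R2 /= 3  ⇒  (0, 0, 1, -2)
     R0 -= 1·R2  ⇒  (1, 0, 0, 2)
     R1 -= 3/2·R2  ⇒  (0, 1, 0, 1)
     R3 -= 3·R2  ⇒  (0, 0, 0, -2)
[4] R3 /= -2  ⇒  (0, 0, 0, 1)
     R0 -= 2·R3  ⇒  (1, 0, 0, 0)
     R1 -= 1·R3  ⇒  (0, 1, 0, 0)
     R2 -= -2·R3  ⇒  (0, 0, 1, 0)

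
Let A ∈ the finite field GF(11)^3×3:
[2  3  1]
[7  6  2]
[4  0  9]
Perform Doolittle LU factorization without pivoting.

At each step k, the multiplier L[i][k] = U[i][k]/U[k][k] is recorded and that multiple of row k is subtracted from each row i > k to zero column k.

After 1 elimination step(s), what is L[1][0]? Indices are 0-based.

L[1][0] = 9

Step 1: pivot at (0,0) is 2.
  row1 ← row1 − (9)·row0  ⇒  L[1][0]=9, U row1=(0, 1, 4)
  row2 ← row2 − (2)·row0  ⇒  L[2][0]=2, U row2=(0, 5, 7)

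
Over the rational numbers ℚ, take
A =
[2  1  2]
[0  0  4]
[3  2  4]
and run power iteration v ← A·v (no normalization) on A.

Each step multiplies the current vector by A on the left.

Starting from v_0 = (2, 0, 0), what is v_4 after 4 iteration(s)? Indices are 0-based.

v_0 = (2, 0, 0).
v_1 = A·v_0 = (4, 0, 6).
v_2 = A·v_1 = (20, 24, 36).
v_3 = A·v_2 = (136, 144, 252).
v_4 = A·v_3 = (920, 1008, 1704).

v_4 = (920, 1008, 1704)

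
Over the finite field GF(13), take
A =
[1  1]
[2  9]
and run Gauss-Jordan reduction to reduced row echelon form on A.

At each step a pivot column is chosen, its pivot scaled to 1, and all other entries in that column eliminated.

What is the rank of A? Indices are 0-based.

pivot(0,0)=1: scale R0 → (1, 1)
  clear (1,0): R1 −= (2)R0 → (0, 7)
pivot(1,1)=7: scale R1 → (0, 1)
  clear (0,1): R0 −= (1)R1 → (1, 0)

rank = 2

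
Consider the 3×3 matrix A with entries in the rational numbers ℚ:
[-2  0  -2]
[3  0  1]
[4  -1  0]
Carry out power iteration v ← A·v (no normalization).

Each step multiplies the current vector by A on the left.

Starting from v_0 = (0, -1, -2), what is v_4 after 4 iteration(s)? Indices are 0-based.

v_0 = (0, -1, -2).
v_1 = A·v_0 = (4, -2, 1).
v_2 = A·v_1 = (-10, 13, 18).
v_3 = A·v_2 = (-16, -12, -53).
v_4 = A·v_3 = (138, -101, -52).

v_4 = (138, -101, -52)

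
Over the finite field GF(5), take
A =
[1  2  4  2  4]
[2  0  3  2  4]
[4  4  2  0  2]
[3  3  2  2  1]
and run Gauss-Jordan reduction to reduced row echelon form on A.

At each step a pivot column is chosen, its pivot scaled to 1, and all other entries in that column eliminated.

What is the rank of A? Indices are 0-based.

rank = 4

step 1: normalize row 0 (÷1) = (1, 2, 4, 2, 4)
  row 1: subtract 2×row0 = (0, 1, 0, 3, 1)
  row 2: subtract 4×row0 = (0, 1, 1, 2, 1)
  row 3: subtract 3×row0 = (0, 2, 0, 1, 4)
step 2: normalize row 1 (÷1) = (0, 1, 0, 3, 1)
  row 0: subtract 2×row1 = (1, 0, 4, 1, 2)
  row 2: subtract 1×row1 = (0, 0, 1, 4, 0)
  row 3: subtract 2×row1 = (0, 0, 0, 0, 2)
step 3: normalize row 2 (÷1) = (0, 0, 1, 4, 0)
  row 0: subtract 4×row2 = (1, 0, 0, 0, 2)
skip col 3 (zero from row 3)
step 4: normalize row 3 (÷2) = (0, 0, 0, 0, 1)
  row 0: subtract 2×row3 = (1, 0, 0, 0, 0)
  row 1: subtract 1×row3 = (0, 1, 0, 3, 0)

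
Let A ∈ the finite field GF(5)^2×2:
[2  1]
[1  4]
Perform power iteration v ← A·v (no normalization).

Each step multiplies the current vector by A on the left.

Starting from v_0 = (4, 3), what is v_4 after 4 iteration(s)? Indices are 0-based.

v_0 = (4, 3).
v_1 = A·v_0 = (1, 1).
v_2 = A·v_1 = (3, 0).
v_3 = A·v_2 = (1, 3).
v_4 = A·v_3 = (0, 3).

v_4 = (0, 3)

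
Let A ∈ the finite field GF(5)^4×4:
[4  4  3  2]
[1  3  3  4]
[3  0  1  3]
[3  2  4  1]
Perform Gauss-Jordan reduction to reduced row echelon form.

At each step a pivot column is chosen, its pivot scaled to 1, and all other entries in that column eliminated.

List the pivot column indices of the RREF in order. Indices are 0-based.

pivot columns: 0, 1, 2, 3

pivot(0,0)=4: scale R0 → (1, 1, 2, 3)
  clear (1,0): R1 −= (1)R0 → (0, 2, 1, 1)
  clear (2,0): R2 −= (3)R0 → (0, 2, 0, 4)
  clear (3,0): R3 −= (3)R0 → (0, 4, 3, 2)
pivot(1,1)=2: scale R1 → (0, 1, 3, 3)
  clear (0,1): R0 −= (1)R1 → (1, 0, 4, 0)
  clear (2,1): R2 −= (2)R1 → (0, 0, 4, 3)
  clear (3,1): R3 −= (4)R1 → (0, 0, 1, 0)
pivot(2,2)=4: scale R2 → (0, 0, 1, 2)
  clear (0,2): R0 −= (4)R2 → (1, 0, 0, 2)
  clear (1,2): R1 −= (3)R2 → (0, 1, 0, 2)
  clear (3,2): R3 −= (1)R2 → (0, 0, 0, 3)
pivot(3,3)=3: scale R3 → (0, 0, 0, 1)
  clear (0,3): R0 −= (2)R3 → (1, 0, 0, 0)
  clear (1,3): R1 −= (2)R3 → (0, 1, 0, 0)
  clear (2,3): R2 −= (2)R3 → (0, 0, 1, 0)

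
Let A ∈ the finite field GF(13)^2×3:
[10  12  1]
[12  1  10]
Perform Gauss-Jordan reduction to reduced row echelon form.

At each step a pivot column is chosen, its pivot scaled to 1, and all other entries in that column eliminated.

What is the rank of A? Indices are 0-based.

pivot(0,0)=10: scale R0 → (1, 9, 4)
  clear (1,0): R1 −= (12)R0 → (0, 10, 1)
pivot(1,1)=10: scale R1 → (0, 1, 4)
  clear (0,1): R0 −= (9)R1 → (1, 0, 7)

rank = 2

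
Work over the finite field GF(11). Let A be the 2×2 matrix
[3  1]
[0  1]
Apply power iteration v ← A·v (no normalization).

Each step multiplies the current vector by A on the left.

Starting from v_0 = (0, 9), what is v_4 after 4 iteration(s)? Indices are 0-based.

v_0 = (0, 9).
v_1 = A·v_0 = (9, 9).
v_2 = A·v_1 = (3, 9).
v_3 = A·v_2 = (7, 9).
v_4 = A·v_3 = (8, 9).

v_4 = (8, 9)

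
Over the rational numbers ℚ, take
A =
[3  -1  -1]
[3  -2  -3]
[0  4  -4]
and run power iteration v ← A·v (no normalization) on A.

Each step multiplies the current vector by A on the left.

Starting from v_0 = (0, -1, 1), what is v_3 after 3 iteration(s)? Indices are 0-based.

v_3 = (-27, -109, -8)

v_0 = (0, -1, 1).
v_1 = A·v_0 = (0, -1, -8).
v_2 = A·v_1 = (9, 26, 28).
v_3 = A·v_2 = (-27, -109, -8).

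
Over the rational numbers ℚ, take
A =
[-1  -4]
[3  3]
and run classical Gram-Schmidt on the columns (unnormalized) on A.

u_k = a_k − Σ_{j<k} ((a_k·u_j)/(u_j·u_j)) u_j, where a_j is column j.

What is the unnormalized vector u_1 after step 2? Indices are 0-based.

Step 1: u_0 = a_0 = (-1, 3).
Step 2: u_1 = a_1 − (13/10)·u_0 = (-27/10, -9/10).

u_1 = (-27/10, -9/10)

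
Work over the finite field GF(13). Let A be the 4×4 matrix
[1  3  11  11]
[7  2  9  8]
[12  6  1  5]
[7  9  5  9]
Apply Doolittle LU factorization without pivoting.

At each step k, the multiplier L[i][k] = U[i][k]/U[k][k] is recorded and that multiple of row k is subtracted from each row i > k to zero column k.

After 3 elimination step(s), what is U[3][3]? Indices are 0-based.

U[3][3] = 2

k=0: U[0][0]=1
  eliminate (1,0): mult=7, new row 1: (0, 7, 10, 9); set L[1][0]=7
  eliminate (2,0): mult=12, new row 2: (0, 9, 12, 3); set L[2][0]=12
  eliminate (3,0): mult=7, new row 3: (0, 1, 6, 10); set L[3][0]=7
k=1: U[1][1]=7
  eliminate (2,1): mult=5, new row 2: (0, 0, 1, 10); set L[2][1]=5
  eliminate (3,1): mult=2, new row 3: (0, 0, 12, 5); set L[3][1]=2
k=2: U[2][2]=1
  eliminate (3,2): mult=12, new row 3: (0, 0, 0, 2); set L[3][2]=12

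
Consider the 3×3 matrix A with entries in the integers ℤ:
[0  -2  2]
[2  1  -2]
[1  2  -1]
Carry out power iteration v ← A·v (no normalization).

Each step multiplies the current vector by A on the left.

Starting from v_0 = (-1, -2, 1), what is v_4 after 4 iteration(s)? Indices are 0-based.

v_0 = (-1, -2, 1).
v_1 = A·v_0 = (6, -6, -6).
v_2 = A·v_1 = (0, 18, 0).
v_3 = A·v_2 = (-36, 18, 36).
v_4 = A·v_3 = (36, -126, -36).

v_4 = (36, -126, -36)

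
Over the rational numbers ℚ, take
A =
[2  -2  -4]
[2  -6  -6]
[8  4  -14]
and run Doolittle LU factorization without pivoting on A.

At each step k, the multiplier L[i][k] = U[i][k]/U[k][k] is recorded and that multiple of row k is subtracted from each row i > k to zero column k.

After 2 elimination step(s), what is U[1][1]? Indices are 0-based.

U[1][1] = -4

Step 1: pivot at (0,0) is 2.
  row1 ← row1 − (1)·row0  ⇒  L[1][0]=1, U row1=(0, -4, -2)
  row2 ← row2 − (4)·row0  ⇒  L[2][0]=4, U row2=(0, 12, 2)
Step 2: pivot at (1,1) is -4.
  row2 ← row2 − (-3)·row1  ⇒  L[2][1]=-3, U row2=(0, 0, -4)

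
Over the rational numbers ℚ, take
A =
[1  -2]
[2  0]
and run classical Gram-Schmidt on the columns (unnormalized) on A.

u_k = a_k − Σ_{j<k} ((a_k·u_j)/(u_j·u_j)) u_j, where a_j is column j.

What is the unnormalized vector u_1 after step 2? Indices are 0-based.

Step 1: u_0 = a_0 = (1, 2).
Step 2: u_1 = a_1 − (-2/5)·u_0 = (-8/5, 4/5).

u_1 = (-8/5, 4/5)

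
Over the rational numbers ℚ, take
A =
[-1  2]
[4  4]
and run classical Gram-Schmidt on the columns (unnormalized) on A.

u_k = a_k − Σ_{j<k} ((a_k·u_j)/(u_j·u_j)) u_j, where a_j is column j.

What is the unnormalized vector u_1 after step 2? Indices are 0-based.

u_1 = (48/17, 12/17)

Step 1: u_0 = a_0 = (-1, 4).
Step 2: u_1 = a_1 − (14/17)·u_0 = (48/17, 12/17).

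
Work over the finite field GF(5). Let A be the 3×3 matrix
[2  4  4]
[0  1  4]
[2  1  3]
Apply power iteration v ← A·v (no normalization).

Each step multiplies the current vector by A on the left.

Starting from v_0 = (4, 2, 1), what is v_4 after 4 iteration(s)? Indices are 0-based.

v_4 = (0, 3, 1)

v_0 = (4, 2, 1).
v_1 = A·v_0 = (0, 1, 3).
v_2 = A·v_1 = (1, 3, 0).
v_3 = A·v_2 = (4, 3, 0).
v_4 = A·v_3 = (0, 3, 1).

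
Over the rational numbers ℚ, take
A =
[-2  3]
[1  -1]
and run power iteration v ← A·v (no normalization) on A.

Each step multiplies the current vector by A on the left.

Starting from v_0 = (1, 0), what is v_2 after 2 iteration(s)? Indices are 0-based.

v_0 = (1, 0).
v_1 = A·v_0 = (-2, 1).
v_2 = A·v_1 = (7, -3).

v_2 = (7, -3)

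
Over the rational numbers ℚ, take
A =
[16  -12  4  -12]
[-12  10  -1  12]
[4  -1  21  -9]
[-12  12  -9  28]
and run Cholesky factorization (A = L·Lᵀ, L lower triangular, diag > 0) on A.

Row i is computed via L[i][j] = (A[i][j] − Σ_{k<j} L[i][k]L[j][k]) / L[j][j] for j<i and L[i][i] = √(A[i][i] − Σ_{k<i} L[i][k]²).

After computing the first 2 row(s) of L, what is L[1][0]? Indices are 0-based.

L[1][0] = -3

Step 1: L[0][0] = √(16) = 4.
  L[1][0] = (-12) / L[0][0] = -3.
Step 2: L[1][1] = √(1) = 1.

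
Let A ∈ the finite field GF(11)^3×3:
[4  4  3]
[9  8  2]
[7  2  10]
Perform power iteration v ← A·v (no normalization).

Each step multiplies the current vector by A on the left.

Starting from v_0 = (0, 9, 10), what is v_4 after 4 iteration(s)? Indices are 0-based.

v_4 = (1, 5, 1)

v_0 = (0, 9, 10).
v_1 = A·v_0 = (0, 4, 8).
v_2 = A·v_1 = (7, 4, 0).
v_3 = A·v_2 = (0, 7, 2).
v_4 = A·v_3 = (1, 5, 1).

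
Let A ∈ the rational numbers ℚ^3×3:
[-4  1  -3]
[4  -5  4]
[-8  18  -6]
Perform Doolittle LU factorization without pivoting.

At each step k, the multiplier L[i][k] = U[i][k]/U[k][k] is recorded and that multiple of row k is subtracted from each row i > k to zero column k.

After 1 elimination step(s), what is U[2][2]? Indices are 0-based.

U[2][2] = 0

Step 1: pivot at (0,0) is -4.
  row1 ← row1 − (-1)·row0  ⇒  L[1][0]=-1, U row1=(0, -4, 1)
  row2 ← row2 − (2)·row0  ⇒  L[2][0]=2, U row2=(0, 16, 0)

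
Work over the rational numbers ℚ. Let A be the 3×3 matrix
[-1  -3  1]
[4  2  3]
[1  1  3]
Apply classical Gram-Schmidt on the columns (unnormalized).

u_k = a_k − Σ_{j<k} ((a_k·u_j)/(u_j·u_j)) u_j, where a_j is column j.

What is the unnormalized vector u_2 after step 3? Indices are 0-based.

u_2 = (13/27, -13/27, 65/27)

Step 1: u_0 = a_0 = (-1, 4, 1).
Step 2: u_1 = a_1 − (2/3)·u_0 = (-7/3, -2/3, 1/3).
Step 3: u_2 = a_2 − (7/9)·u_0 − (-5/9)·u_1 = (13/27, -13/27, 65/27).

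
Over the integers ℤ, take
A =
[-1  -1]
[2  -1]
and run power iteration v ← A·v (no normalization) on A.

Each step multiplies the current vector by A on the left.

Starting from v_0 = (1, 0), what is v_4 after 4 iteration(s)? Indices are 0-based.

v_4 = (-7, 8)

v_0 = (1, 0).
v_1 = A·v_0 = (-1, 2).
v_2 = A·v_1 = (-1, -4).
v_3 = A·v_2 = (5, 2).
v_4 = A·v_3 = (-7, 8).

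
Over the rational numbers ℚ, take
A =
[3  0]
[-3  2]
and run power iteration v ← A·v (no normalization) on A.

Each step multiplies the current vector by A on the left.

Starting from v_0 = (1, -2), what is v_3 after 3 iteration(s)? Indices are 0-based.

v_0 = (1, -2).
v_1 = A·v_0 = (3, -7).
v_2 = A·v_1 = (9, -23).
v_3 = A·v_2 = (27, -73).

v_3 = (27, -73)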